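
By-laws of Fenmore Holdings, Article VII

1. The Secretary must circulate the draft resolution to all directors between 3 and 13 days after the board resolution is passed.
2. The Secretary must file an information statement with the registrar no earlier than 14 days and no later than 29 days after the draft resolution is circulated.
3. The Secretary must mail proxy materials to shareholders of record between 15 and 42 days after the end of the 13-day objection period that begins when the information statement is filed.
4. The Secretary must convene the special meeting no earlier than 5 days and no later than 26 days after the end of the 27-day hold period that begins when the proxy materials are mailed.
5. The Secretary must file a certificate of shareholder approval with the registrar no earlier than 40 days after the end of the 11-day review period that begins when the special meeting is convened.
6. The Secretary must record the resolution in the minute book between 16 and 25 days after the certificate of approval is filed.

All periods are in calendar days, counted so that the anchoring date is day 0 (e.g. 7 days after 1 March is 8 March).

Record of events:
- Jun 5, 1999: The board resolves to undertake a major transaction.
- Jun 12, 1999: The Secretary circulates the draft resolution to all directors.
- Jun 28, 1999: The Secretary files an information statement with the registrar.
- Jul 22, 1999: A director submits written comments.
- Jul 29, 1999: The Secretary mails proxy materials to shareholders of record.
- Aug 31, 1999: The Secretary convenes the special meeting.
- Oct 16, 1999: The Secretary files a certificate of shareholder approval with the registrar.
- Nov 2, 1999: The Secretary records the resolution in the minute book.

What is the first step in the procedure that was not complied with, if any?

Step 5

Step 1: the window is 3–13 days after Jun 5, 1999 (when the board resolution is passed), so Jun 8, 1999 through Jun 18, 1999; done Jun 12, 1999 — within the window.
Step 2: the window is 14–29 days after Jun 12, 1999 (when the draft resolution is circulated), so Jun 26, 1999 through Jul 11, 1999; done Jun 28, 1999, which is between those dates.
Step 3: the window is 15–42 days after Jul 11, 1999 (end of the 13-day objection period, which began when the information statement is filed on Jun 28, 1999), so Jul 26, 1999 through Aug 22, 1999; done Jul 29, 1999, which is between those dates.
Step 4: the window is 5–26 days after Aug 25, 1999 (end of the 27-day hold period, which began when the proxy materials are mailed on Jul 29, 1999), so Aug 30, 1999 through Sep 20, 1999; Aug 31, 1999 falls inside that range.
Step 5: the earliest permitted date is 40 days after Sep 11, 1999 (end of the 11-day review period, which began when the special meeting is convened on Aug 31, 1999), i.e. Oct 21, 1999; acted on Oct 16, 1999, 5 days prematurely.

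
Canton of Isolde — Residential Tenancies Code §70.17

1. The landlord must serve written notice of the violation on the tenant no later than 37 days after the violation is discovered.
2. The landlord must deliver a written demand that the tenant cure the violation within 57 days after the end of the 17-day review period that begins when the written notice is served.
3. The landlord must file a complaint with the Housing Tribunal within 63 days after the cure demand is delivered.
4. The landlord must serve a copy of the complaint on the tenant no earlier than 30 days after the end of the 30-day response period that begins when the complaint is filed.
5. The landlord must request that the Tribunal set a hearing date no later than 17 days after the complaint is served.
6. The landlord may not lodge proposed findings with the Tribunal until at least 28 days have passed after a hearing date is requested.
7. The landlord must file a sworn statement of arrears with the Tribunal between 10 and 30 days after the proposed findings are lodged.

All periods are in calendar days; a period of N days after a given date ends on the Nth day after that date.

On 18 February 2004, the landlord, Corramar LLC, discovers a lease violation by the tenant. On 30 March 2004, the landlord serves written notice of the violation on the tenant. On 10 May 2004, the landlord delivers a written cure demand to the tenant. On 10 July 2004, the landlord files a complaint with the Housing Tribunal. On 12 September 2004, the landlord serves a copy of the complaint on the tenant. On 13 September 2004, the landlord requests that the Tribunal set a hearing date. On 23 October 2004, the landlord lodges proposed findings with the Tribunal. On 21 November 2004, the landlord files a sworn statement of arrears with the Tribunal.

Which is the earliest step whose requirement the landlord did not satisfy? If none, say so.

Step 1

Step 1 — counting 37 days from 18 February 2004 (when the violation is discovered) gives a deadline of 26 March 2004; not done until 30 March 2004, 4 days after the deadline.
No need to go further; step 1 was not satisfied.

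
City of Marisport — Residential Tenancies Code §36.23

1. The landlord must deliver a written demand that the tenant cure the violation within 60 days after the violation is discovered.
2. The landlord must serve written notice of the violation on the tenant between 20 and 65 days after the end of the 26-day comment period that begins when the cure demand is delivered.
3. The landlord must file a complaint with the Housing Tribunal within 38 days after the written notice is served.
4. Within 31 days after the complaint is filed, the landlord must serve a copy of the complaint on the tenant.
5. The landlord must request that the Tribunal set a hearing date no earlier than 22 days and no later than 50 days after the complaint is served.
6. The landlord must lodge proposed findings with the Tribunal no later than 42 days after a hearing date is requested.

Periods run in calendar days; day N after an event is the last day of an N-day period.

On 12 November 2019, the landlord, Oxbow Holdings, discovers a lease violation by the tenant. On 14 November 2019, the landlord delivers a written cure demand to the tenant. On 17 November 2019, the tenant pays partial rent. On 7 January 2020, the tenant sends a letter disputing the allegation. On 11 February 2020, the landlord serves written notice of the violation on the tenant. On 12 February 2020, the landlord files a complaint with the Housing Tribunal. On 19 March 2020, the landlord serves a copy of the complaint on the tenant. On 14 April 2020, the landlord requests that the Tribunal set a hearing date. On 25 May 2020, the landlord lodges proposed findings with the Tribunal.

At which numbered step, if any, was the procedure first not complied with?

Step 4

(1) due by 12 November 2019 + 60 days = 11 January 2020; completed 14 November 2019, before the deadline.
(2) the permitted window runs from 10 December 2019 + 20 = 30 December 2019 to 10 December 2019 + 65 = 13 February 2020; 11 February 2020 falls inside that range.
(3) due by 11 February 2020 + 38 days = 20 March 2020; done 12 February 2020 — timely.
(4) due by 12 February 2020 + 31 days = 14 March 2020; not done until 19 March 2020, 5 days after the deadline.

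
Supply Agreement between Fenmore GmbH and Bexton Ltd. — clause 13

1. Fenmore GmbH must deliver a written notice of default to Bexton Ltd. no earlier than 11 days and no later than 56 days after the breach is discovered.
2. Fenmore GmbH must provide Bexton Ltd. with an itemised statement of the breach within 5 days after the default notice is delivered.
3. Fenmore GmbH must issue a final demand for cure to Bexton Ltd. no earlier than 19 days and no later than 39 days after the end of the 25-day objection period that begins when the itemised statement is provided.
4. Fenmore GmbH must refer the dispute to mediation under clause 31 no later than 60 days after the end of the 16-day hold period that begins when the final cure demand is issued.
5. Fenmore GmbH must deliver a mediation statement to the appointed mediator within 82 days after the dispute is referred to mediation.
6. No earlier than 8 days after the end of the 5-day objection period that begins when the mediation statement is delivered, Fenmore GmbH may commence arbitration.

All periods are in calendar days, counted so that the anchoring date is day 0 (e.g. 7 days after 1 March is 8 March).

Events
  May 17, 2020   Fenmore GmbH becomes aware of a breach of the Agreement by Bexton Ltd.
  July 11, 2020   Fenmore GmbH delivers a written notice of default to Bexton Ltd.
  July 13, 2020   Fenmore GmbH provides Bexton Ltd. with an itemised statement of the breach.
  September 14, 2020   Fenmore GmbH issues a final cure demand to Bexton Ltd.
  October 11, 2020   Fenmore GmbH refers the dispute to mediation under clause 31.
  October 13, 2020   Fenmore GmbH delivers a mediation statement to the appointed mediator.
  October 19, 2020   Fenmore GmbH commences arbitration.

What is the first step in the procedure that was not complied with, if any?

Step 6

Step 1: the window is 11–56 days after May 17, 2020 (when the breach is discovered), so May 28, 2020 through July 12, 2020; July 11, 2020 falls inside that range.
Step 2: 5 days after July 11, 2020 (when the default notice is delivered) is July 16, 2020; done July 13, 2020 — timely.
Step 3: the window is 19–39 days after August 7, 2020 (end of the 25-day objection period, which began when the itemised statement is provided on July 13, 2020), so August 26, 2020 through September 15, 2020; done September 14, 2020 — within the window.
Step 4: 60 days after September 30, 2020 (end of the 16-day hold period, which began when the final cure demand is issued on September 14, 2020) is November 29, 2020; done October 11, 2020 — timely.
Step 5: 82 days after October 11, 2020 (when the dispute is referred to mediation) is January 1, 2021; October 13, 2020 is within that limit.
Step 6: the earliest permitted date is 8 days after October 18, 2020 (end of the 5-day objection period, which began when the mediation statement is delivered on October 13, 2020), i.e. October 26, 2020; done October 19, 2020 — 7 days too early.
That is the first point of non-compliance.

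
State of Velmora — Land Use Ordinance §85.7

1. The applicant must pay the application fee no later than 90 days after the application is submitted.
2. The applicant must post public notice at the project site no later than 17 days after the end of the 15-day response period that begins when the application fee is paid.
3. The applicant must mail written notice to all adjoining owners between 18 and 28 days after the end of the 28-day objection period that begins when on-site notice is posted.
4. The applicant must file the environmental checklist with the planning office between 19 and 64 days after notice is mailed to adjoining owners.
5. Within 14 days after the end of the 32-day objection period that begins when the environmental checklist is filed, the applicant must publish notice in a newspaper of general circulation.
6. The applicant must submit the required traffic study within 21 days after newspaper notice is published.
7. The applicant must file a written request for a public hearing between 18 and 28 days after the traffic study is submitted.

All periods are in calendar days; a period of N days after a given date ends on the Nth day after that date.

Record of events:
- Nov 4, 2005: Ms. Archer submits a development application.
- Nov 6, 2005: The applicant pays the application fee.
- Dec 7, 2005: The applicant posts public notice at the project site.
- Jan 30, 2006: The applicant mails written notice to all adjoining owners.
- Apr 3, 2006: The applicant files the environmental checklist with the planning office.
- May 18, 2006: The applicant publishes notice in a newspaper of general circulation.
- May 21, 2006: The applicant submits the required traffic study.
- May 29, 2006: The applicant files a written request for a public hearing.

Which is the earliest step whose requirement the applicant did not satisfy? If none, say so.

(1) due by Nov 4, 2005 + 90 days = Feb 2, 2006; completed Nov 6, 2005, before the deadline.
(2) due by Nov 21, 2005 + 17 days = Dec 8, 2005; Dec 7, 2005 is within that limit.
(3) the permitted window runs from Jan 4, 2006 + 18 = Jan 22, 2006 to Jan 4, 2006 + 28 = Feb 1, 2006; done Jan 30, 2006, which is between those dates.
(4) the permitted window runs from Jan 30, 2006 + 19 = Feb 18, 2006 to Jan 30, 2006 + 64 = Apr 4, 2006; done Apr 3, 2006 — within the window.
(5) due by May 5, 2006 + 14 days = May 19, 2006; done May 18, 2006 — timely.
(6) due by May 18, 2006 + 21 days = Jun 8, 2006; done May 21, 2006 — timely.
(7) the permitted window runs from May 21, 2006 + 18 = Jun 8, 2006 to May 21, 2006 + 28 = Jun 18, 2006; May 29, 2006 is 10 days too early.
No need to go further; step 7 was not satisfied.

Step 7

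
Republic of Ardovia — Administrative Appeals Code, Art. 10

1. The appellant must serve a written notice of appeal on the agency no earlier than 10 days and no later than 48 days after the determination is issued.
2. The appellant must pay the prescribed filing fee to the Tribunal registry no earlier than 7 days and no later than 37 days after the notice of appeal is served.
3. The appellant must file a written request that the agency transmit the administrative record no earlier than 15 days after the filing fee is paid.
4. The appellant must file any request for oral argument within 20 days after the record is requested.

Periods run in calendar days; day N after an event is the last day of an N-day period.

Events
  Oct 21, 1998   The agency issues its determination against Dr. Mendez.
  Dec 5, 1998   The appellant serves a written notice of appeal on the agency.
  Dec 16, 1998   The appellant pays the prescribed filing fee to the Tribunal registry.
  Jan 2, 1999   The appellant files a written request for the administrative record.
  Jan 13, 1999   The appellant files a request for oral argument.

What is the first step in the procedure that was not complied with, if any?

None — every step was satisfied

Step 1: the window is 10–48 days after Oct 21, 1998 (when the determination is issued), so Oct 31, 1998 through Dec 8, 1998; done Dec 5, 1998, which is between those dates.
Step 2: the window is 7–37 days after Dec 5, 1998 (when the notice of appeal is served), so Dec 12, 1998 through Jan 11, 1999; done Dec 16, 1998, which is between those dates.
Step 3: the earliest permitted date is 15 days after Dec 16, 1998 (when the filing fee is paid), i.e. Dec 31, 1998; Jan 2, 1999 is on or after that date.
Step 4: 20 days after Jan 2, 1999 (when the record is requested) is Jan 22, 1999; Jan 13, 1999 is within that limit.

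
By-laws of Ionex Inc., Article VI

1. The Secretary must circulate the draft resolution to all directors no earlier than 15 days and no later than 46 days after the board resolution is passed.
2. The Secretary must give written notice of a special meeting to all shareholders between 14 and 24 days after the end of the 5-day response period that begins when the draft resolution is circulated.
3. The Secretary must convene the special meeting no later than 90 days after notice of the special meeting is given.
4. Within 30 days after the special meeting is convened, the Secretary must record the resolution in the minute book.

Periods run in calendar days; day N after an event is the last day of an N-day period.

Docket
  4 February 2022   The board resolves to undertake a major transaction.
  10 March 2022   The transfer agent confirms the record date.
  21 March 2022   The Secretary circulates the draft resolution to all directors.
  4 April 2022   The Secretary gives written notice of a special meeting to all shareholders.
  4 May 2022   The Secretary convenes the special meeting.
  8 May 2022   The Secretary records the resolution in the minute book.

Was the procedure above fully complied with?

Step 1 — 15 and 46 days from 4 February 2022 (when the board resolution is passed) are 19 February 2022 and 22 March 2022 respectively; 21 March 2022 falls inside that range.
Step 2 — 14 and 24 days from 26 March 2022 (end of the 5-day response period, which began when the draft resolution is circulated on 21 March 2022) are 9 April 2022 and 19 April 2022 respectively; 4 April 2022 is 5 days too early.

No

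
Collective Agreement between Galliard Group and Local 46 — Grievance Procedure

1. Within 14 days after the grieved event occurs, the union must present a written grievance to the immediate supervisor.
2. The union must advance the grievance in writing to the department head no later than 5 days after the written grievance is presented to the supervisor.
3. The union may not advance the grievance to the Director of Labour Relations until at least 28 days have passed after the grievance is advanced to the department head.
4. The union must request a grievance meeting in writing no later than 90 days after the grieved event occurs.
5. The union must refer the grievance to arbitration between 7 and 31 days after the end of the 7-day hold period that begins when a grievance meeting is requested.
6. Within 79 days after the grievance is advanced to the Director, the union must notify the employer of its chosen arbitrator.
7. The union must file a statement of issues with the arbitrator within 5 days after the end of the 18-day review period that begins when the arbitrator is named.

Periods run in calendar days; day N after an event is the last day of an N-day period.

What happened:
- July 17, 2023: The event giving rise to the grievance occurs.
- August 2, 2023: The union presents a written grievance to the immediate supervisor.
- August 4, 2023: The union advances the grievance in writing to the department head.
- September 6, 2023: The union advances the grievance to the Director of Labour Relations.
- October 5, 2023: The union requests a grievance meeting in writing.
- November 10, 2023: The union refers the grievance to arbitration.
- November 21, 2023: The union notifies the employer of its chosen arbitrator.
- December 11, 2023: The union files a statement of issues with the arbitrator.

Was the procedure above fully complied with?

No

(1) due by July 17, 2023 + 14 days = July 31, 2023; done August 2, 2023 — 2 days late.
No need to go further; step 1 was not satisfied.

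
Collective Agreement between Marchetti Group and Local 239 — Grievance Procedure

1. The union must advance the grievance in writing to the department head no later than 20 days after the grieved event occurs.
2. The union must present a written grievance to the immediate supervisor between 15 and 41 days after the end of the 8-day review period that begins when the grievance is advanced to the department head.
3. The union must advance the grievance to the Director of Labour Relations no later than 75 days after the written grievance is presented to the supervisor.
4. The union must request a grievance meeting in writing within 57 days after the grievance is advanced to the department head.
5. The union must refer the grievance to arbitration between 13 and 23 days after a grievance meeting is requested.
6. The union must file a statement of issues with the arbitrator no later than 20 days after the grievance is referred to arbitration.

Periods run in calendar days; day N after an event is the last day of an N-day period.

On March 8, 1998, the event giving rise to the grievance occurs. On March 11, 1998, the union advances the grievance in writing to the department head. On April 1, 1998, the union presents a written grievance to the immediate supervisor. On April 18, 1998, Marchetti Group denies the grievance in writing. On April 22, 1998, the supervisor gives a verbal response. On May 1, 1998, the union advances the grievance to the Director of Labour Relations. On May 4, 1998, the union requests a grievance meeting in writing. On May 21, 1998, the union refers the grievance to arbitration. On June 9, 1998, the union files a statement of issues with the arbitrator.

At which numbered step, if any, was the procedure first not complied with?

Step 1 — counting 20 days from March 8, 1998 (when the grieved event occurs) gives a deadline of March 28, 1998; done March 11, 1998 — timely.
Step 2 — 15 and 41 days from March 19, 1998 (end of the 8-day review period, which began when the grievance is advanced to the department head on March 11, 1998) are April 3, 1998 and April 29, 1998 respectively; done April 1, 1998 — 2 days before the window opened.

Step 2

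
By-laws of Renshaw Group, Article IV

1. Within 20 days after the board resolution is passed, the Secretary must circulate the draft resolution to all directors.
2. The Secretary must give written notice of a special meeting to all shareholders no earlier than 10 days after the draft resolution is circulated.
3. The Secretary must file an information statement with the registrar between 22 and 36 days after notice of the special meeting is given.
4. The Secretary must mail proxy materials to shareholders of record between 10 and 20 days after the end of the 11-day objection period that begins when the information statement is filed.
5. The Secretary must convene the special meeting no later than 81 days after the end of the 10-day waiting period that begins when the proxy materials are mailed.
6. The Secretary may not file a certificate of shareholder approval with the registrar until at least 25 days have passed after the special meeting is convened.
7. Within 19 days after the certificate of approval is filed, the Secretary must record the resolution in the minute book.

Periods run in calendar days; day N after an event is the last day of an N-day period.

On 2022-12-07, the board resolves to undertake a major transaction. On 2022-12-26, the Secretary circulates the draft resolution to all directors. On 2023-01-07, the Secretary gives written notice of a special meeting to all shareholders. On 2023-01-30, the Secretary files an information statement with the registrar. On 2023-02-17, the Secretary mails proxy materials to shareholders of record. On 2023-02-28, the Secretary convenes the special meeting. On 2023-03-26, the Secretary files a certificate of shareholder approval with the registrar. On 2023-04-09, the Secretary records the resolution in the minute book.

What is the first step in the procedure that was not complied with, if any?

Step 1: 20 days after 2022-12-07 (when the board resolution is passed) is 2022-12-27; completed 2022-12-26, before the deadline.
Step 2: the earliest permitted date is 10 days after 2022-12-26 (when the draft resolution is circulated), i.e. 2023-01-05; 2023-01-07 is on or after that date.
Step 3: the window is 22–36 days after 2023-01-07 (when notice of the special meeting is given), so 2023-01-29 through 2023-02-12; done 2023-01-30 — within the window.
Step 4: the window is 10–20 days after 2023-02-10 (end of the 11-day objection period, which began when the information statement is filed on 2023-01-30), so 2023-02-20 through 2023-03-02; done 2023-02-17 — 3 days before the window opened.
That is the first point of non-compliance.

Step 4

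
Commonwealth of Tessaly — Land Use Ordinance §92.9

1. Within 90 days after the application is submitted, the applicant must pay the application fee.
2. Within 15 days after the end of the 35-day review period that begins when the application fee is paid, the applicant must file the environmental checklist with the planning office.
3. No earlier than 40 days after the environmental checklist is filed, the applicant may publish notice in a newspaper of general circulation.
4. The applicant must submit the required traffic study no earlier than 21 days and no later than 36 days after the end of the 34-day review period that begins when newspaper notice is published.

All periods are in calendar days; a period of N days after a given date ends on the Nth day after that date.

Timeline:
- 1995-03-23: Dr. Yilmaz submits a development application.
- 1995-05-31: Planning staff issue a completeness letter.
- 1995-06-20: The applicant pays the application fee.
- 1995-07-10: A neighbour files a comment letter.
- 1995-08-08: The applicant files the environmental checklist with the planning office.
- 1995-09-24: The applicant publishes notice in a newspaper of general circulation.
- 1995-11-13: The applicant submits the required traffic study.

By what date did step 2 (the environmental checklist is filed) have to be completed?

The application fee is paid on 1995-06-20; the 35-day review period therefore ends 1995-07-25, and step 2 runs from that date. 15 days after 1995-07-25 is 1995-08-09.

1995-08-09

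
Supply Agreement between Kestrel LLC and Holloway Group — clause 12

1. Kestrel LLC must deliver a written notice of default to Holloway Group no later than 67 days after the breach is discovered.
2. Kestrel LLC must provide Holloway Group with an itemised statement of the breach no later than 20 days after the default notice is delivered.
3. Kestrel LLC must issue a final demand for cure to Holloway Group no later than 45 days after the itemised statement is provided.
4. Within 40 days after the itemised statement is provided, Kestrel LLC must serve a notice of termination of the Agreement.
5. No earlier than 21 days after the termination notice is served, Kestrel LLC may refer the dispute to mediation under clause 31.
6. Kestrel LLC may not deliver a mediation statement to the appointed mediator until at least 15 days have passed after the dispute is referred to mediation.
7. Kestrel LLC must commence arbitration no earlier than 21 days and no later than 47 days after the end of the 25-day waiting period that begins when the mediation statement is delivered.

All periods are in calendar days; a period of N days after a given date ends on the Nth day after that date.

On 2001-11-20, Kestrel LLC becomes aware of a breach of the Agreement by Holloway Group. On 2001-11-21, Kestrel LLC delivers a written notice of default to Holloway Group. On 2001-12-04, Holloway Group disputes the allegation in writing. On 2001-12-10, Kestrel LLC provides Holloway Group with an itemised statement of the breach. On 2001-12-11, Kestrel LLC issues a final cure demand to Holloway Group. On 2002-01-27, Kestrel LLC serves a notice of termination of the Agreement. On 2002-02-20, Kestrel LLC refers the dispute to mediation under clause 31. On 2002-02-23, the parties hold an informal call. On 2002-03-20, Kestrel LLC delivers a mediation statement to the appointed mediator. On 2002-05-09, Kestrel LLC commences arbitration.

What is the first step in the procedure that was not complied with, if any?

Step 4

Step 1: 67 days after 2001-11-20 (when the breach is discovered) is 2002-01-26; done 2001-11-21 — timely.
Step 2: 20 days after 2001-11-21 (when the default notice is delivered) is 2001-12-11; completed 2001-12-10, before the deadline.
Step 3: 45 days after 2001-12-10 (when the itemised statement is provided) is 2002-01-24; 2001-12-11 is within that limit.
Step 4: 40 days after 2001-12-10 (when the itemised statement is provided) is 2002-01-19; done 2002-01-27 — 8 days late.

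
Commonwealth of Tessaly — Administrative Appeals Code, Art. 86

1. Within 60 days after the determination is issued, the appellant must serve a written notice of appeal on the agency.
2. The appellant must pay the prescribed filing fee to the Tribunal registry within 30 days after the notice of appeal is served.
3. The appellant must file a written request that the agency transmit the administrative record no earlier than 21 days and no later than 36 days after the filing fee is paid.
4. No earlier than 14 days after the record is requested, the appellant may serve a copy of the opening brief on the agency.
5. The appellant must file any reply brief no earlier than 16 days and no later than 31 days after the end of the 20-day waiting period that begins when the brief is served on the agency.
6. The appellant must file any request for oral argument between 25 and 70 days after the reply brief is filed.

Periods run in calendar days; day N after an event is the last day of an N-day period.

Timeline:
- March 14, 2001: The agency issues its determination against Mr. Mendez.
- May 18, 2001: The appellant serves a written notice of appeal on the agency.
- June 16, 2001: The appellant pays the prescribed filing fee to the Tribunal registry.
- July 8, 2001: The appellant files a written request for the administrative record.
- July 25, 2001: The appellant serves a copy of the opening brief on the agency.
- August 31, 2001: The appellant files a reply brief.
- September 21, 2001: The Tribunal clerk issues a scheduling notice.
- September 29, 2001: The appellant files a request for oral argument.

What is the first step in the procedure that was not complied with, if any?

Step 1 — counting 60 days from March 14, 2001 (when the determination is issued) gives a deadline of May 13, 2001; May 18, 2001 misses that deadline by 5 days.
No need to go further; step 1 was not satisfied.

Step 1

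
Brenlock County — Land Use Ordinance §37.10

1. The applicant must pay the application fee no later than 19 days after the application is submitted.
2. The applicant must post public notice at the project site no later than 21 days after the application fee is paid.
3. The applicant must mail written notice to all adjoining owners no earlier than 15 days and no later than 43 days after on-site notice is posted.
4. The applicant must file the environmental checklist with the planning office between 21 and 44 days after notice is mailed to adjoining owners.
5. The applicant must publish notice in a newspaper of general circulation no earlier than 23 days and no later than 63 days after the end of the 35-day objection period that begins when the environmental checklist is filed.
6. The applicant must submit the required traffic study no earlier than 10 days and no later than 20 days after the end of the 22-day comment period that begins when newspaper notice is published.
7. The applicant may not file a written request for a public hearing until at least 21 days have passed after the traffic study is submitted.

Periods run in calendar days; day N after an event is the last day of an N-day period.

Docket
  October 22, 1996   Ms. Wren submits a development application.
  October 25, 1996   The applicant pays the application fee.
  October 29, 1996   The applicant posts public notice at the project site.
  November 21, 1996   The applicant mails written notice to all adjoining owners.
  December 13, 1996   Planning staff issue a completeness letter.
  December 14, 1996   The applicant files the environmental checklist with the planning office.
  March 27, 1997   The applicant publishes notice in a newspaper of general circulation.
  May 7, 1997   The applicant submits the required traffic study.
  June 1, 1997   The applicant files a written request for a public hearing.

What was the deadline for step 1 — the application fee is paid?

Step 1 runs from October 22, 1996, when the application is submitted. 19 days after October 22, 1996 is November 10, 1996.

November 10, 1996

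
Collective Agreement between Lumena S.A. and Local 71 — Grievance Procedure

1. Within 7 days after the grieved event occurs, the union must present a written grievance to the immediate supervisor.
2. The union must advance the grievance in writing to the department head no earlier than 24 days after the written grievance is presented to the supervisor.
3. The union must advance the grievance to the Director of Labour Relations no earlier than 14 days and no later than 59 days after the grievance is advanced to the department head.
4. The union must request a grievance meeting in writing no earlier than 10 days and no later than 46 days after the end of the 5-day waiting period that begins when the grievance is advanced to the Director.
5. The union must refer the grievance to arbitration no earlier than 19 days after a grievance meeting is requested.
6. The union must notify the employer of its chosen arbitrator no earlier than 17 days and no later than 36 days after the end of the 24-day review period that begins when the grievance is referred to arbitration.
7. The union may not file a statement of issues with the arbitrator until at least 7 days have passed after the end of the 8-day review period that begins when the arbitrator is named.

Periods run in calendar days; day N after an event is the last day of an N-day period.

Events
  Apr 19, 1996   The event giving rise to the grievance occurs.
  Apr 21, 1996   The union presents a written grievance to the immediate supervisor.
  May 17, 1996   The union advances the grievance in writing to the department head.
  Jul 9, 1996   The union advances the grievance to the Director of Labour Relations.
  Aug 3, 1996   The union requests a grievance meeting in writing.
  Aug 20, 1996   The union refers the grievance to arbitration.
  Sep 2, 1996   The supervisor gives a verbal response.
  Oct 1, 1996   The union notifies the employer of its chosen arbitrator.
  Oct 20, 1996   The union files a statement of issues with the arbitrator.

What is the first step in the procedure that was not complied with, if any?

Step 1 — counting 7 days from Apr 19, 1996 (when the grieved event occurs) gives a deadline of Apr 26, 1996; Apr 21, 1996 is within that limit.
Step 2 — must wait 24 days from Apr 21, 1996 (when the written grievance is presented to the supervisor), so not before May 15, 1996; May 17, 1996 is on or after that date.
Step 3 — 14 and 59 days from May 17, 1996 (when the grievance is advanced to the department head) are May 31, 1996 and Jul 15, 1996 respectively; Jul 9, 1996 falls inside that range.
Step 4 — 10 and 46 days from Jul 14, 1996 (end of the 5-day waiting period, which began when the grievance is advanced to the Director on Jul 9, 1996) are Jul 24, 1996 and Aug 29, 1996 respectively; Aug 3, 1996 falls inside that range.
Step 5 — must wait 19 days from Aug 3, 1996 (when a grievance meeting is requested), so not before Aug 22, 1996; acted on Aug 20, 1996, 2 days prematurely.

Step 5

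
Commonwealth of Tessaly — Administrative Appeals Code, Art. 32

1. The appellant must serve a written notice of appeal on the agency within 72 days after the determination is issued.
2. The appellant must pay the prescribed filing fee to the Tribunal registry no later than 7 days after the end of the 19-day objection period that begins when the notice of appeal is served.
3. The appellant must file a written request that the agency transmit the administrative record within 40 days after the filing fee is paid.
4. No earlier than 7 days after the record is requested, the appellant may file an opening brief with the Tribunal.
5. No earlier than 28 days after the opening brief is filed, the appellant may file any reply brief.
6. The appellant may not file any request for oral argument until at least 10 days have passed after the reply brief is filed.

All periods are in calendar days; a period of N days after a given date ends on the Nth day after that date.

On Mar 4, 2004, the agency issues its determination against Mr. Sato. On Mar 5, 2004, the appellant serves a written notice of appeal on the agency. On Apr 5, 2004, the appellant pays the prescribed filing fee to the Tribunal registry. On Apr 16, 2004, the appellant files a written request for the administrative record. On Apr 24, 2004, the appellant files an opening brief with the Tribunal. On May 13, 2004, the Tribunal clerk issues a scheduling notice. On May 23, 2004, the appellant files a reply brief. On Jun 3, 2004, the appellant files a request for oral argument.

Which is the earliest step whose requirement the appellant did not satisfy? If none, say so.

Step 2

Step 1 — counting 72 days from Mar 4, 2004 (when the determination is issued) gives a deadline of May 15, 2004; Mar 5, 2004 is within that limit.
Step 2 — counting 7 days from Mar 24, 2004 (end of the 19-day objection period, which began when the notice of appeal is served on Mar 5, 2004) gives a deadline of Mar 31, 2004; not done until Apr 5, 2004, 5 days after the deadline.
No need to go further; step 2 was not satisfied.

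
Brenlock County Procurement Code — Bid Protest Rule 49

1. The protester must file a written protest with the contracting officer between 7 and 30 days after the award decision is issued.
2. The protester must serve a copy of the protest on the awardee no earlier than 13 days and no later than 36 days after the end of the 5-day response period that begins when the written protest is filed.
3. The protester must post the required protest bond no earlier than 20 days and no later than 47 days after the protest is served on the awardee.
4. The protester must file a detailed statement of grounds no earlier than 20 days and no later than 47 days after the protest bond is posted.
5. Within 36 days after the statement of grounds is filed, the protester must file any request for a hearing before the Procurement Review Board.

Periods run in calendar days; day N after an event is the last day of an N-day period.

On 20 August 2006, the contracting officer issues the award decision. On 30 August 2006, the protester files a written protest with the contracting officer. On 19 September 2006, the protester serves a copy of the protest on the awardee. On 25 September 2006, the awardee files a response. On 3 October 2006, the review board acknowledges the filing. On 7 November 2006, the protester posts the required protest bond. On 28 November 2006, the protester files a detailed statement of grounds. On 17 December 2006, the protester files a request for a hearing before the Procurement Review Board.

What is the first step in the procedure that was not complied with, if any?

Step 1 — 7 and 30 days from 20 August 2006 (when the award decision is issued) are 27 August 2006 and 19 September 2006 respectively; done 30 August 2006 — within the window.
Step 2 — 13 and 36 days from 4 September 2006 (end of the 5-day response period, which began when the written protest is filed on 30 August 2006) are 17 September 2006 and 10 October 2006 respectively; done 19 September 2006, which is between those dates.
Step 3 — 20 and 47 days from 19 September 2006 (when the protest is served on the awardee) are 9 October 2006 and 5 November 2006 respectively; 7 November 2006 is 2 days past the end of the window.
That is the first point of non-compliance.

Step 3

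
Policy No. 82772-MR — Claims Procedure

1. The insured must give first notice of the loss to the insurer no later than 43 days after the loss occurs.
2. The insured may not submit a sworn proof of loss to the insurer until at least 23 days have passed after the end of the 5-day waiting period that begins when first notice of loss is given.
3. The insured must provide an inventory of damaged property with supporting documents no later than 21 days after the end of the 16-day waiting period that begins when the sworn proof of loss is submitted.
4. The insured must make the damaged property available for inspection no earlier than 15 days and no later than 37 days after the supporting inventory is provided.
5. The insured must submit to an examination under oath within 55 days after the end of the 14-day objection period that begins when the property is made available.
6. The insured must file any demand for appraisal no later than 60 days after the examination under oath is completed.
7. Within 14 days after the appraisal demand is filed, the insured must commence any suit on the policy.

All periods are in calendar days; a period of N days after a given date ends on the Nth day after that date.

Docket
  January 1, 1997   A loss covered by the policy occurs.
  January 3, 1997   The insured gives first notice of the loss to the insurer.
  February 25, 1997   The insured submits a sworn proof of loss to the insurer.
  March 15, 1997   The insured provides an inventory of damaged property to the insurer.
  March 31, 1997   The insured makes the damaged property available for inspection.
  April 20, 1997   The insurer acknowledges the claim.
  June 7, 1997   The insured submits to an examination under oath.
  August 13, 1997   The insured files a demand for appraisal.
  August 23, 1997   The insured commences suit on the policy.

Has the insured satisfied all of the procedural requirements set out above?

No

Step 1: 43 days after January 1, 1997 (when the loss occurs) is February 13, 1997; completed January 3, 1997, before the deadline.
Step 2: the earliest permitted date is 23 days after January 8, 1997 (end of the 5-day waiting period, which began when first notice of loss is given on January 3, 1997), i.e. January 31, 1997; done February 25, 1997 — permitted.
Step 3: 21 days after March 13, 1997 (end of the 16-day waiting period, which began when the sworn proof of loss is submitted on February 25, 1997) is April 3, 1997; done March 15, 1997 — timely.
Step 4: the window is 15–37 days after March 15, 1997 (when the supporting inventory is provided), so March 30, 1997 through April 21, 1997; done March 31, 1997 — within the window.
Step 5: 55 days after April 14, 1997 (end of the 14-day objection period, which began when the property is made available on March 31, 1997) is June 8, 1997; done June 7, 1997 — timely.
Step 6: 60 days after June 7, 1997 (when the examination under oath is completed) is August 6, 1997; not done until August 13, 1997, 7 days after the deadline.
Later steps need not be reached.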